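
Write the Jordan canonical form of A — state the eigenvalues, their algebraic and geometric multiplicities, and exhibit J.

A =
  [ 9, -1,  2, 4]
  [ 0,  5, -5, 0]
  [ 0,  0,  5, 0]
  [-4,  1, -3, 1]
J_3(5) ⊕ J_1(5)

The characteristic polynomial is
  det(x·I − A) = x^4 - 20*x^3 + 150*x^2 - 500*x + 625 = (x - 5)^4

Eigenvalues and multiplicities (the geometric multiplicity of λ is n − rank(A − λI), which equals the number of Jordan blocks for λ):
  λ = 5: algebraic multiplicity = 4, geometric multiplicity = 2

Determining the block sizes for each eigenvalue:
  λ = 5: with am = 4 and gm = 2, the partition is not yet determined (e.g. several partitions of 4 into 2 parts exist). Let N = A − (5)·I. Computing rank(N^1) = 2, rank(N^2) = 1, rank(N^3) = 0; the number of blocks of size ≥ j is rank(N^{j−1}) − rank(N^j), giving [2, 1, 1]. So we have 1 block(s) of size 3, 1 block(s) of size 1 → block sizes [3, 1]

Assembling the blocks gives a Jordan form
J =
  [5, 1, 0, 0]
  [0, 5, 1, 0]
  [0, 0, 5, 0]
  [0, 0, 0, 5]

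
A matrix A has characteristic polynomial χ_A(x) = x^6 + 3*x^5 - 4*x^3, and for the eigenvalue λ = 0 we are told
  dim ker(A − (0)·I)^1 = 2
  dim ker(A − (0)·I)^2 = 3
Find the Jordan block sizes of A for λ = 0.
Block sizes for λ = 0: [2, 1]

From the dimensions of kernels of powers, the number of Jordan blocks of size at least j is d_j − d_{j−1} where d_j = dim ker(N^j) (with d_0 = 0). Computing the differences gives [2, 1].
The number of blocks of size exactly k is (#blocks of size ≥ k) − (#blocks of size ≥ k + 1), so the partition is: 1 block(s) of size 1, 1 block(s) of size 2.
In nonincreasing order the block sizes are [2, 1].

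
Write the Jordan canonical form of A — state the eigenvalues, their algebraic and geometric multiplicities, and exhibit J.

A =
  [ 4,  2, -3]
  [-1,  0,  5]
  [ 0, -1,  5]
J_3(3)

The characteristic polynomial is
  det(x·I − A) = x^3 - 9*x^2 + 27*x - 27 = (x - 3)^3

Eigenvalues and multiplicities (the geometric multiplicity of λ is n − rank(A − λI), which equals the number of Jordan blocks for λ):
  λ = 3: algebraic multiplicity = 3, geometric multiplicity = 1

Determining the block sizes for each eigenvalue:
  λ = 3: one block (gm = 1), so the single block has size am = 3 → block sizes [3]

Assembling the blocks gives a Jordan form
J =
  [3, 1, 0]
  [0, 3, 1]
  [0, 0, 3]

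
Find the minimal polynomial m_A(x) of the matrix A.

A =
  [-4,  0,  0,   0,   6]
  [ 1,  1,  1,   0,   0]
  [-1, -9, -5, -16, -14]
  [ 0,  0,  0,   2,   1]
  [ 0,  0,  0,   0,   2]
x^5 + 4*x^4 - 8*x^3 - 32*x^2 + 16*x + 64

The characteristic polynomial is χ_A(x) = (x - 2)^2*(x + 2)^2*(x + 4), so the eigenvalues are known. The minimal polynomial is
  m_A(x) = Π_λ (x − λ)^{k_λ}
where k_λ is the size of the *largest* Jordan block for λ (equivalently, the smallest k with (A − λI)^k v = 0 for every generalised eigenvector v of λ).

  λ = -4: largest Jordan block has size 1, contributing (x + 4)
  λ = -2: largest Jordan block has size 2, contributing (x + 2)^2
  λ = 2: largest Jordan block has size 2, contributing (x − 2)^2

So m_A(x) = (x - 2)^2*(x + 2)^2*(x + 4) = x^5 + 4*x^4 - 8*x^3 - 32*x^2 + 16*x + 64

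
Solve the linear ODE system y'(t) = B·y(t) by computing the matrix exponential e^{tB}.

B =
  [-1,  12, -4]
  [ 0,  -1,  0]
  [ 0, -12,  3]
e^{tB} =
  [exp(-t), 3*exp(3*t) - 3*exp(-t), -exp(3*t) + exp(-t)]
  [0, exp(-t), 0]
  [0, -3*exp(3*t) + 3*exp(-t), exp(3*t)]

Strategy: write B = P · J · P⁻¹ where J is a Jordan canonical form, so e^{tB} = P · e^{tJ} · P⁻¹, and e^{tJ} can be computed block-by-block.

B has Jordan form
J =
  [-1,  0, 0]
  [ 0, -1, 0]
  [ 0,  0, 3]
(up to reordering of blocks).

Per-block formulas:
  For a 1×1 block at λ = -1: exp(t · [-1]) = [e^(-1t)].
  For a 1×1 block at λ = 3: exp(t · [3]) = [e^(3t)].

After assembling e^{tJ} and conjugating by P, we get:

e^{tB} =
  [exp(-t), 3*exp(3*t) - 3*exp(-t), -exp(3*t) + exp(-t)]
  [0, exp(-t), 0]
  [0, -3*exp(3*t) + 3*exp(-t), exp(3*t)]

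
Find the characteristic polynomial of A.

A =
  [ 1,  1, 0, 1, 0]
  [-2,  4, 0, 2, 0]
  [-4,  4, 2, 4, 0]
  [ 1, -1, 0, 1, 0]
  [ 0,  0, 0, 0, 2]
x^5 - 10*x^4 + 40*x^3 - 80*x^2 + 80*x - 32

Expanding det(x·I − A) (e.g. by cofactor expansion or by noting that A is similar to its Jordan form J, which has the same characteristic polynomial as A) gives
  χ_A(x) = x^5 - 10*x^4 + 40*x^3 - 80*x^2 + 80*x - 32
which factors as (x - 2)^5. The eigenvalues (with algebraic multiplicities) are λ = 2 with multiplicity 5.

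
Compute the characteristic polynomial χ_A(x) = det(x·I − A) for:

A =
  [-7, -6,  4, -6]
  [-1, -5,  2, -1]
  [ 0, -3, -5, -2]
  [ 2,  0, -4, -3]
x^4 + 20*x^3 + 150*x^2 + 500*x + 625

Expanding det(x·I − A) (e.g. by cofactor expansion or by noting that A is similar to its Jordan form J, which has the same characteristic polynomial as A) gives
  χ_A(x) = x^4 + 20*x^3 + 150*x^2 + 500*x + 625
which factors as (x + 5)^4. The eigenvalues (with algebraic multiplicities) are λ = -5 with multiplicity 4.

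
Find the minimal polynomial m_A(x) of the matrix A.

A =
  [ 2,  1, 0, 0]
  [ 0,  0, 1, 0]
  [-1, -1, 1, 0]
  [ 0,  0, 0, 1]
x^3 - 3*x^2 + 3*x - 1

The characteristic polynomial is χ_A(x) = (x - 1)^4, so the eigenvalues are known. The minimal polynomial is
  m_A(x) = Π_λ (x − λ)^{k_λ}
where k_λ is the size of the *largest* Jordan block for λ (equivalently, the smallest k with (A − λI)^k v = 0 for every generalised eigenvector v of λ).

  λ = 1: largest Jordan block has size 3, contributing (x − 1)^3

So m_A(x) = (x - 1)^3 = x^3 - 3*x^2 + 3*x - 1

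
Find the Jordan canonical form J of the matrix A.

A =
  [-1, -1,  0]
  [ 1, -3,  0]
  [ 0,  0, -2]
J_2(-2) ⊕ J_1(-2)

The characteristic polynomial is
  det(x·I − A) = x^3 + 6*x^2 + 12*x + 8 = (x + 2)^3

Eigenvalues and multiplicities (the geometric multiplicity of λ is n − rank(A − λI), which equals the number of Jordan blocks for λ):
  λ = -2: algebraic multiplicity = 3, geometric multiplicity = 2

Determining the block sizes for each eigenvalue:
  λ = -2: 2 blocks summing to 3 forces exactly one block of size 2 and the rest size 1 → block sizes [2, 1]

Assembling the blocks gives a Jordan form
J =
  [-2,  1,  0]
  [ 0, -2,  0]
  [ 0,  0, -2]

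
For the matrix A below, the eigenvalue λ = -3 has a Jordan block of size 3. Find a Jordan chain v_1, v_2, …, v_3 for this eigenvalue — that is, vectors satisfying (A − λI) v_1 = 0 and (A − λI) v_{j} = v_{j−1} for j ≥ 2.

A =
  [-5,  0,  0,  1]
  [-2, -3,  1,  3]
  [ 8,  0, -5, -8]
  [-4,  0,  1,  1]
A Jordan chain for λ = -3 of length 3:
v_1 = (1, 1, -4, 2)ᵀ
v_2 = (0, 1, -2, 1)ᵀ
v_3 = (0, 0, 1, 0)ᵀ

Let N = A − (-3)·I. We want v_3 with N^3 v_3 = 0 but N^2 v_3 ≠ 0; then v_{j-1} := N · v_j for j = 3, …, 2.

Pick v_3 = (0, 0, 1, 0)ᵀ.
Then v_2 = N · v_3 = (0, 1, -2, 1)ᵀ.
Then v_1 = N · v_2 = (1, 1, -4, 2)ᵀ.

Sanity check: (A − (-3)·I) v_1 = (0, 0, 0, 0)ᵀ = 0. ✓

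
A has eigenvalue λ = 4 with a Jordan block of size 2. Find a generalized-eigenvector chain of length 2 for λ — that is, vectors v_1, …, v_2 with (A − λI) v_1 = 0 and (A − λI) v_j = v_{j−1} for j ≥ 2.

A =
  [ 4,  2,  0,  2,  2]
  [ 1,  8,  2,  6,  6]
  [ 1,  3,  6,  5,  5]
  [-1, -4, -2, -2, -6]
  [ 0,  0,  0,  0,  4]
A Jordan chain for λ = 4 of length 2:
v_1 = (0, 1, 1, -1, 0)ᵀ
v_2 = (1, 0, 0, 0, 0)ᵀ

Let N = A − (4)·I. We want v_2 with N^2 v_2 = 0 but N^1 v_2 ≠ 0; then v_{j-1} := N · v_j for j = 2, …, 2.

Pick v_2 = (1, 0, 0, 0, 0)ᵀ.
Then v_1 = N · v_2 = (0, 1, 1, -1, 0)ᵀ.

Sanity check: (A − (4)·I) v_1 = (0, 0, 0, 0, 0)ᵀ = 0. ✓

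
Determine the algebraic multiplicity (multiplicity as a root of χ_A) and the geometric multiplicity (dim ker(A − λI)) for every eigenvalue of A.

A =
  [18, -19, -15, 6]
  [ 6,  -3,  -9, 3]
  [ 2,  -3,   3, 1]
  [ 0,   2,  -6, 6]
λ = 6: alg = 4, geom = 2

Step 1 — factor the characteristic polynomial to read off the algebraic multiplicities:
  χ_A(x) = (x - 6)^4

Step 2 — compute geometric multiplicities via the rank-nullity identity g(λ) = n − rank(A − λI):
  rank(A − (6)·I) = 2, so dim ker(A − (6)·I) = n − 2 = 2

Summary:
  λ = 6: algebraic multiplicity = 4, geometric multiplicity = 2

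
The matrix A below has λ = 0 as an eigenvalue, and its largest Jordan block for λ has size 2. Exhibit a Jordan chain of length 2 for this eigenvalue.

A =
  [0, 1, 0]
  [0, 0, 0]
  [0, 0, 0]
A Jordan chain for λ = 0 of length 2:
v_1 = (1, 0, 0)ᵀ
v_2 = (0, 1, 0)ᵀ

Let N = A − (0)·I. We want v_2 with N^2 v_2 = 0 but N^1 v_2 ≠ 0; then v_{j-1} := N · v_j for j = 2, …, 2.

Pick v_2 = (0, 1, 0)ᵀ.
Then v_1 = N · v_2 = (1, 0, 0)ᵀ.

Sanity check: (A − (0)·I) v_1 = (0, 0, 0)ᵀ = 0. ✓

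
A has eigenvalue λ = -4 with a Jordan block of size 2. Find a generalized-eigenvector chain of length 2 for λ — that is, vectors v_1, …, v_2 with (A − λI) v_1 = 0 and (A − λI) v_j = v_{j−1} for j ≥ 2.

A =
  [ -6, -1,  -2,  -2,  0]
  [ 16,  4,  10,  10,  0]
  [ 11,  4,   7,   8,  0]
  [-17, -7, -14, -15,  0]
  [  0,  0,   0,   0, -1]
A Jordan chain for λ = -4 of length 2:
v_1 = (1, -2, -1, 1, 0)ᵀ
v_2 = (2, -3, -1, 0, 0)ᵀ

Let N = A − (-4)·I. We want v_2 with N^2 v_2 = 0 but N^1 v_2 ≠ 0; then v_{j-1} := N · v_j for j = 2, …, 2.

Pick v_2 = (2, -3, -1, 0, 0)ᵀ.
Then v_1 = N · v_2 = (1, -2, -1, 1, 0)ᵀ.

Sanity check: (A − (-4)·I) v_1 = (0, 0, 0, 0, 0)ᵀ = 0. ✓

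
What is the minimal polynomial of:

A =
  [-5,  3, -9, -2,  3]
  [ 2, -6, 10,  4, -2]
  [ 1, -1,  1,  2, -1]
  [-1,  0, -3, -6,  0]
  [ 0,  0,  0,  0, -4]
x^2 + 8*x + 16

The characteristic polynomial is χ_A(x) = (x + 4)^5, so the eigenvalues are known. The minimal polynomial is
  m_A(x) = Π_λ (x − λ)^{k_λ}
where k_λ is the size of the *largest* Jordan block for λ (equivalently, the smallest k with (A − λI)^k v = 0 for every generalised eigenvector v of λ).

  λ = -4: largest Jordan block has size 2, contributing (x + 4)^2

So m_A(x) = (x + 4)^2 = x^2 + 8*x + 16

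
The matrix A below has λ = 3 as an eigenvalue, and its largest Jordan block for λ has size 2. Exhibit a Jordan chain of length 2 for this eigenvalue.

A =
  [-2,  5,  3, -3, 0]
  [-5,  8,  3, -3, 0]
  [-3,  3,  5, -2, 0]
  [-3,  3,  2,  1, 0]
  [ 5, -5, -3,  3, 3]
A Jordan chain for λ = 3 of length 2:
v_1 = (-5, -5, -3, -3, 5)ᵀ
v_2 = (1, 0, 0, 0, 0)ᵀ

Let N = A − (3)·I. We want v_2 with N^2 v_2 = 0 but N^1 v_2 ≠ 0; then v_{j-1} := N · v_j for j = 2, …, 2.

Pick v_2 = (1, 0, 0, 0, 0)ᵀ.
Then v_1 = N · v_2 = (-5, -5, -3, -3, 5)ᵀ.

Sanity check: (A − (3)·I) v_1 = (0, 0, 0, 0, 0)ᵀ = 0. ✓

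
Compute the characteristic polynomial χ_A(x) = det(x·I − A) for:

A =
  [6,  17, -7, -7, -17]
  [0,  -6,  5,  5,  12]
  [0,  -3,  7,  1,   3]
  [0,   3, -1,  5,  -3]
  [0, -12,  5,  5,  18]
x^5 - 30*x^4 + 360*x^3 - 2160*x^2 + 6480*x - 7776

Expanding det(x·I − A) (e.g. by cofactor expansion or by noting that A is similar to its Jordan form J, which has the same characteristic polynomial as A) gives
  χ_A(x) = x^5 - 30*x^4 + 360*x^3 - 2160*x^2 + 6480*x - 7776
which factors as (x - 6)^5. The eigenvalues (with algebraic multiplicities) are λ = 6 with multiplicity 5.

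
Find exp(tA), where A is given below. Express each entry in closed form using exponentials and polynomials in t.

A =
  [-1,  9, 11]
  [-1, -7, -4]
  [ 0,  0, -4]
e^{tA} =
  [3*t*exp(-4*t) + exp(-4*t), 9*t*exp(-4*t), -3*t^2*exp(-4*t)/2 + 11*t*exp(-4*t)]
  [-t*exp(-4*t), -3*t*exp(-4*t) + exp(-4*t), t^2*exp(-4*t)/2 - 4*t*exp(-4*t)]
  [0, 0, exp(-4*t)]

Strategy: write A = P · J · P⁻¹ where J is a Jordan canonical form, so e^{tA} = P · e^{tJ} · P⁻¹, and e^{tJ} can be computed block-by-block.

A has Jordan form
J =
  [-4,  1,  0]
  [ 0, -4,  1]
  [ 0,  0, -4]
(up to reordering of blocks).

Per-block formulas:
  For a 3×3 Jordan block J_3(-4): exp(t · J_3(-4)) = e^(-4t)·(I + t·N + (t^2/2)·N^2), where N is the 3×3 nilpotent shift.

After assembling e^{tJ} and conjugating by P, we get:

e^{tA} =
  [3*t*exp(-4*t) + exp(-4*t), 9*t*exp(-4*t), -3*t^2*exp(-4*t)/2 + 11*t*exp(-4*t)]
  [-t*exp(-4*t), -3*t*exp(-4*t) + exp(-4*t), t^2*exp(-4*t)/2 - 4*t*exp(-4*t)]
  [0, 0, exp(-4*t)]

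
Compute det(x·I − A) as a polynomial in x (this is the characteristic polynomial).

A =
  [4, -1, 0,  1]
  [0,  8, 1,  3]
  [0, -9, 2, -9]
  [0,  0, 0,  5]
x^4 - 19*x^3 + 135*x^2 - 425*x + 500

Expanding det(x·I − A) (e.g. by cofactor expansion or by noting that A is similar to its Jordan form J, which has the same characteristic polynomial as A) gives
  χ_A(x) = x^4 - 19*x^3 + 135*x^2 - 425*x + 500
which factors as (x - 5)^3*(x - 4). The eigenvalues (with algebraic multiplicities) are λ = 4 with multiplicity 1, λ = 5 with multiplicity 3.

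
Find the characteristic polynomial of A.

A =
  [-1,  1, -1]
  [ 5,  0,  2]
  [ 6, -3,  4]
x^3 - 3*x^2 + 3*x - 1

Expanding det(x·I − A) (e.g. by cofactor expansion or by noting that A is similar to its Jordan form J, which has the same characteristic polynomial as A) gives
  χ_A(x) = x^3 - 3*x^2 + 3*x - 1
which factors as (x - 1)^3. The eigenvalues (with algebraic multiplicities) are λ = 1 with multiplicity 3.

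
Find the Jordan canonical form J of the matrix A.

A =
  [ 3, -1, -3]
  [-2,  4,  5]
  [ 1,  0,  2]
J_3(3)

The characteristic polynomial is
  det(x·I − A) = x^3 - 9*x^2 + 27*x - 27 = (x - 3)^3

Eigenvalues and multiplicities (the geometric multiplicity of λ is n − rank(A − λI), which equals the number of Jordan blocks for λ):
  λ = 3: algebraic multiplicity = 3, geometric multiplicity = 1

Determining the block sizes for each eigenvalue:
  λ = 3: one block (gm = 1), so the single block has size am = 3 → block sizes [3]

Assembling the blocks gives a Jordan form
J =
  [3, 1, 0]
  [0, 3, 1]
  [0, 0, 3]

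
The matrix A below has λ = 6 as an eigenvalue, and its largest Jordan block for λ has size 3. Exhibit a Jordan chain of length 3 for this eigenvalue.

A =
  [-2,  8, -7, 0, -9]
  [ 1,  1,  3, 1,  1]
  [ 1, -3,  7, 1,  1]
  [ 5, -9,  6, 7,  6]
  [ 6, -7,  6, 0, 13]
A Jordan chain for λ = 6 of length 3:
v_1 = (-1, 1, 1, 2, 1)ᵀ
v_2 = (1, -2, -2, -3, -1)ᵀ
v_3 = (0, 1, 1, 0, 0)ᵀ

Let N = A − (6)·I. We want v_3 with N^3 v_3 = 0 but N^2 v_3 ≠ 0; then v_{j-1} := N · v_j for j = 3, …, 2.

Pick v_3 = (0, 1, 1, 0, 0)ᵀ.
Then v_2 = N · v_3 = (1, -2, -2, -3, -1)ᵀ.
Then v_1 = N · v_2 = (-1, 1, 1, 2, 1)ᵀ.

Sanity check: (A − (6)·I) v_1 = (0, 0, 0, 0, 0)ᵀ = 0. ✓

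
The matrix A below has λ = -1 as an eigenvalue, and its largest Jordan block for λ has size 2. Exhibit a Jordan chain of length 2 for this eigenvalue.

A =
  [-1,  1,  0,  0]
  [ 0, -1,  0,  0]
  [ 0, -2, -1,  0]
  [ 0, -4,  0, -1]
A Jordan chain for λ = -1 of length 2:
v_1 = (1, 0, -2, -4)ᵀ
v_2 = (0, 1, 0, 0)ᵀ

Let N = A − (-1)·I. We want v_2 with N^2 v_2 = 0 but N^1 v_2 ≠ 0; then v_{j-1} := N · v_j for j = 2, …, 2.

Pick v_2 = (0, 1, 0, 0)ᵀ.
Then v_1 = N · v_2 = (1, 0, -2, -4)ᵀ.

Sanity check: (A − (-1)·I) v_1 = (0, 0, 0, 0)ᵀ = 0. ✓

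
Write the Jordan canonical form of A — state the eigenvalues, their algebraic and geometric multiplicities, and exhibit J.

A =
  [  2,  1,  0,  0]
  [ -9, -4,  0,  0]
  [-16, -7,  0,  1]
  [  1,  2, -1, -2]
J_2(-1) ⊕ J_2(-1)

The characteristic polynomial is
  det(x·I − A) = x^4 + 4*x^3 + 6*x^2 + 4*x + 1 = (x + 1)^4

Eigenvalues and multiplicities (the geometric multiplicity of λ is n − rank(A − λI), which equals the number of Jordan blocks for λ):
  λ = -1: algebraic multiplicity = 4, geometric multiplicity = 2

Determining the block sizes for each eigenvalue:
  λ = -1: with am = 4 and gm = 2, the partition is not yet determined (e.g. several partitions of 4 into 2 parts exist). Let N = A − (-1)·I. Computing rank(N^1) = 2, rank(N^2) = 0; the number of blocks of size ≥ j is rank(N^{j−1}) − rank(N^j), giving [2, 2]. So we have 2 block(s) of size 2 → block sizes [2, 2]

Assembling the blocks gives a Jordan form
J =
  [-1,  1,  0,  0]
  [ 0, -1,  0,  0]
  [ 0,  0, -1,  1]
  [ 0,  0,  0, -1]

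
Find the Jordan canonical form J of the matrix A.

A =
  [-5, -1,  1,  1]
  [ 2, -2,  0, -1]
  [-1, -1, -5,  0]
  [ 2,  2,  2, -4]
J_2(-4) ⊕ J_2(-4)

The characteristic polynomial is
  det(x·I − A) = x^4 + 16*x^3 + 96*x^2 + 256*x + 256 = (x + 4)^4

Eigenvalues and multiplicities (the geometric multiplicity of λ is n − rank(A − λI), which equals the number of Jordan blocks for λ):
  λ = -4: algebraic multiplicity = 4, geometric multiplicity = 2

Determining the block sizes for each eigenvalue:
  λ = -4: with am = 4 and gm = 2, the partition is not yet determined (e.g. several partitions of 4 into 2 parts exist). Let N = A − (-4)·I. Computing rank(N^1) = 2, rank(N^2) = 0; the number of blocks of size ≥ j is rank(N^{j−1}) − rank(N^j), giving [2, 2]. So we have 2 block(s) of size 2 → block sizes [2, 2]

Assembling the blocks gives a Jordan form
J =
  [-4,  1,  0,  0]
  [ 0, -4,  0,  0]
  [ 0,  0, -4,  1]
  [ 0,  0,  0, -4]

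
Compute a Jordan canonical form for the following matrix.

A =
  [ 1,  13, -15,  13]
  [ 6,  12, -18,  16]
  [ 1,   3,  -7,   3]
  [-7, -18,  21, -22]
J_3(-4) ⊕ J_1(-4)

The characteristic polynomial is
  det(x·I − A) = x^4 + 16*x^3 + 96*x^2 + 256*x + 256 = (x + 4)^4

Eigenvalues and multiplicities (the geometric multiplicity of λ is n − rank(A − λI), which equals the number of Jordan blocks for λ):
  λ = -4: algebraic multiplicity = 4, geometric multiplicity = 2

Determining the block sizes for each eigenvalue:
  λ = -4: with am = 4 and gm = 2, the partition is not yet determined (e.g. several partitions of 4 into 2 parts exist). Let N = A − (-4)·I. Computing rank(N^1) = 2, rank(N^2) = 1, rank(N^3) = 0; the number of blocks of size ≥ j is rank(N^{j−1}) − rank(N^j), giving [2, 1, 1]. So we have 1 block(s) of size 3, 1 block(s) of size 1 → block sizes [3, 1]

Assembling the blocks gives a Jordan form
J =
  [-4,  1,  0,  0]
  [ 0, -4,  1,  0]
  [ 0,  0, -4,  0]
  [ 0,  0,  0, -4]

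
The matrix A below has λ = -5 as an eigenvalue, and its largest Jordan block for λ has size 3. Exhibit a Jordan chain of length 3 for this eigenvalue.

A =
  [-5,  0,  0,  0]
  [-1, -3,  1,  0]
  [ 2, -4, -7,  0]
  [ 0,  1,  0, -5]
A Jordan chain for λ = -5 of length 3:
v_1 = (0, 0, 0, -1)ᵀ
v_2 = (0, -1, 2, 0)ᵀ
v_3 = (1, 0, 0, 0)ᵀ

Let N = A − (-5)·I. We want v_3 with N^3 v_3 = 0 but N^2 v_3 ≠ 0; then v_{j-1} := N · v_j for j = 3, …, 2.

Pick v_3 = (1, 0, 0, 0)ᵀ.
Then v_2 = N · v_3 = (0, -1, 2, 0)ᵀ.
Then v_1 = N · v_2 = (0, 0, 0, -1)ᵀ.

Sanity check: (A − (-5)·I) v_1 = (0, 0, 0, 0)ᵀ = 0. ✓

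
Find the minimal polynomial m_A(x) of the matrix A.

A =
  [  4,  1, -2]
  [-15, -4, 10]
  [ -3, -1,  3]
x^2 - 2*x + 1

The characteristic polynomial is χ_A(x) = (x - 1)^3, so the eigenvalues are known. The minimal polynomial is
  m_A(x) = Π_λ (x − λ)^{k_λ}
where k_λ is the size of the *largest* Jordan block for λ (equivalently, the smallest k with (A − λI)^k v = 0 for every generalised eigenvector v of λ).

  λ = 1: largest Jordan block has size 2, contributing (x − 1)^2

So m_A(x) = (x - 1)^2 = x^2 - 2*x + 1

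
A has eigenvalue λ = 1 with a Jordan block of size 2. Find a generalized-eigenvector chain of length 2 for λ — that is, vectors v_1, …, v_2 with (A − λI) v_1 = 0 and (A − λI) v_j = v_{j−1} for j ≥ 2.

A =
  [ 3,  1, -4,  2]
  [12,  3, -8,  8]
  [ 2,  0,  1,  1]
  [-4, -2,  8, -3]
A Jordan chain for λ = 1 of length 2:
v_1 = (2, 12, 2, -4)ᵀ
v_2 = (1, 0, 0, 0)ᵀ

Let N = A − (1)·I. We want v_2 with N^2 v_2 = 0 but N^1 v_2 ≠ 0; then v_{j-1} := N · v_j for j = 2, …, 2.

Pick v_2 = (1, 0, 0, 0)ᵀ.
Then v_1 = N · v_2 = (2, 12, 2, -4)ᵀ.

Sanity check: (A − (1)·I) v_1 = (0, 0, 0, 0)ᵀ = 0. ✓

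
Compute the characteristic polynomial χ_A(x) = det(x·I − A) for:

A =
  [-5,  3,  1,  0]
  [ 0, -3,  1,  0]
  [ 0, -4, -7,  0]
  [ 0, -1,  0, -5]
x^4 + 20*x^3 + 150*x^2 + 500*x + 625

Expanding det(x·I − A) (e.g. by cofactor expansion or by noting that A is similar to its Jordan form J, which has the same characteristic polynomial as A) gives
  χ_A(x) = x^4 + 20*x^3 + 150*x^2 + 500*x + 625
which factors as (x + 5)^4. The eigenvalues (with algebraic multiplicities) are λ = -5 with multiplicity 4.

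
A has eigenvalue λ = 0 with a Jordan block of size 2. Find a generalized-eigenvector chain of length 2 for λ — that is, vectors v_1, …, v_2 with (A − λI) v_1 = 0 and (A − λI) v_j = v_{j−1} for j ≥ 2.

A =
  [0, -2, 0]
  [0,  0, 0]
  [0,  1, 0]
A Jordan chain for λ = 0 of length 2:
v_1 = (-2, 0, 1)ᵀ
v_2 = (0, 1, 0)ᵀ

Let N = A − (0)·I. We want v_2 with N^2 v_2 = 0 but N^1 v_2 ≠ 0; then v_{j-1} := N · v_j for j = 2, …, 2.

Pick v_2 = (0, 1, 0)ᵀ.
Then v_1 = N · v_2 = (-2, 0, 1)ᵀ.

Sanity check: (A − (0)·I) v_1 = (0, 0, 0)ᵀ = 0. ✓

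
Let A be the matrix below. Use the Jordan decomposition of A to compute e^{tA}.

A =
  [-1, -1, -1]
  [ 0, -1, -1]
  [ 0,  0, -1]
e^{tA} =
  [exp(-t), -t*exp(-t), t^2*exp(-t)/2 - t*exp(-t)]
  [0, exp(-t), -t*exp(-t)]
  [0, 0, exp(-t)]

Strategy: write A = P · J · P⁻¹ where J is a Jordan canonical form, so e^{tA} = P · e^{tJ} · P⁻¹, and e^{tJ} can be computed block-by-block.

A has Jordan form
J =
  [-1,  1,  0]
  [ 0, -1,  1]
  [ 0,  0, -1]
(up to reordering of blocks).

Per-block formulas:
  For a 3×3 Jordan block J_3(-1): exp(t · J_3(-1)) = e^(-1t)·(I + t·N + (t^2/2)·N^2), where N is the 3×3 nilpotent shift.

After assembling e^{tJ} and conjugating by P, we get:

e^{tA} =
  [exp(-t), -t*exp(-t), t^2*exp(-t)/2 - t*exp(-t)]
  [0, exp(-t), -t*exp(-t)]
  [0, 0, exp(-t)]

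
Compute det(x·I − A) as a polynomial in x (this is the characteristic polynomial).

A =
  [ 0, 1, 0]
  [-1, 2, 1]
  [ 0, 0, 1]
x^3 - 3*x^2 + 3*x - 1

Expanding det(x·I − A) (e.g. by cofactor expansion or by noting that A is similar to its Jordan form J, which has the same characteristic polynomial as A) gives
  χ_A(x) = x^3 - 3*x^2 + 3*x - 1
which factors as (x - 1)^3. The eigenvalues (with algebraic multiplicities) are λ = 1 with multiplicity 3.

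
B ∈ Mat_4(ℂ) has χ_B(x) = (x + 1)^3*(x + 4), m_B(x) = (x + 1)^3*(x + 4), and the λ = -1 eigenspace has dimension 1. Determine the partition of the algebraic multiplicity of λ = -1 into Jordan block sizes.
Block sizes for λ = -1: [3]

Step 1 — from the characteristic polynomial, algebraic multiplicity of λ = -1 is 3. From dim ker(B − (-1)·I) = 1, there are exactly 1 Jordan blocks for λ = -1.
Step 2 — from the minimal polynomial, the factor (x + 1)^3 tells us the largest block for λ = -1 has size 3.
Step 3 — with total size 3, 1 blocks, and largest block 3, the block sizes (in nonincreasing order) are [3].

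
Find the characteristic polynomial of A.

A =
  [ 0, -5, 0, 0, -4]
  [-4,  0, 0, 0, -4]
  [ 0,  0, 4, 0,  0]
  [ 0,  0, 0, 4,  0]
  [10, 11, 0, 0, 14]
x^5 - 22*x^4 + 192*x^3 - 832*x^2 + 1792*x - 1536

Expanding det(x·I − A) (e.g. by cofactor expansion or by noting that A is similar to its Jordan form J, which has the same characteristic polynomial as A) gives
  χ_A(x) = x^5 - 22*x^4 + 192*x^3 - 832*x^2 + 1792*x - 1536
which factors as (x - 6)*(x - 4)^4. The eigenvalues (with algebraic multiplicities) are λ = 4 with multiplicity 4, λ = 6 with multiplicity 1.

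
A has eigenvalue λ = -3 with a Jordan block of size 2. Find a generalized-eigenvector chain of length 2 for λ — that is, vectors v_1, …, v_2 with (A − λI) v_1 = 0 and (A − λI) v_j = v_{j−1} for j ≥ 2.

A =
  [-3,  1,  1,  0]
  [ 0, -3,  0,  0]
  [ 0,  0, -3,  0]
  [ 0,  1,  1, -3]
A Jordan chain for λ = -3 of length 2:
v_1 = (1, 0, 0, 1)ᵀ
v_2 = (0, 1, 0, 0)ᵀ

Let N = A − (-3)·I. We want v_2 with N^2 v_2 = 0 but N^1 v_2 ≠ 0; then v_{j-1} := N · v_j for j = 2, …, 2.

Pick v_2 = (0, 1, 0, 0)ᵀ.
Then v_1 = N · v_2 = (1, 0, 0, 1)ᵀ.

Sanity check: (A − (-3)·I) v_1 = (0, 0, 0, 0)ᵀ = 0. ✓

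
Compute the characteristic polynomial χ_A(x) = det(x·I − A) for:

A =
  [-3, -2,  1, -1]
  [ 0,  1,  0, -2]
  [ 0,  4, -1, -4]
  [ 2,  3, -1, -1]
x^4 + 4*x^3 + 6*x^2 + 4*x + 1

Expanding det(x·I − A) (e.g. by cofactor expansion or by noting that A is similar to its Jordan form J, which has the same characteristic polynomial as A) gives
  χ_A(x) = x^4 + 4*x^3 + 6*x^2 + 4*x + 1
which factors as (x + 1)^4. The eigenvalues (with algebraic multiplicities) are λ = -1 with multiplicity 4.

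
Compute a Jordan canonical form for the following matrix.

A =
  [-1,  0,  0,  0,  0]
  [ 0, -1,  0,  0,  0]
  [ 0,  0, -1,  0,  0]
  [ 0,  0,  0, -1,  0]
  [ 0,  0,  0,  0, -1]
J_1(-1) ⊕ J_1(-1) ⊕ J_1(-1) ⊕ J_1(-1) ⊕ J_1(-1)

The characteristic polynomial is
  det(x·I − A) = x^5 + 5*x^4 + 10*x^3 + 10*x^2 + 5*x + 1 = (x + 1)^5

Eigenvalues and multiplicities (the geometric multiplicity of λ is n − rank(A − λI), which equals the number of Jordan blocks for λ):
  λ = -1: algebraic multiplicity = 5, geometric multiplicity = 5

Determining the block sizes for each eigenvalue:
  λ = -1: gm = am = 5, so every block has size 1 → block sizes [1, 1, 1, 1, 1]

Assembling the blocks gives a Jordan form
J =
  [-1,  0,  0,  0,  0]
  [ 0, -1,  0,  0,  0]
  [ 0,  0, -1,  0,  0]
  [ 0,  0,  0, -1,  0]
  [ 0,  0,  0,  0, -1]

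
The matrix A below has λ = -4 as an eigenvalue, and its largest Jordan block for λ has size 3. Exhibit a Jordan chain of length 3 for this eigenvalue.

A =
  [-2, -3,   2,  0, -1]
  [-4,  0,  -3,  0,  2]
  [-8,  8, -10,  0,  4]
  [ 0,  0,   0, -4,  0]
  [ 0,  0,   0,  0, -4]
A Jordan chain for λ = -4 of length 3:
v_1 = (-2, 4, 8, 0, 0)ᵀ
v_2 = (-3, 4, 8, 0, 0)ᵀ
v_3 = (0, 1, 0, 0, 0)ᵀ

Let N = A − (-4)·I. We want v_3 with N^3 v_3 = 0 but N^2 v_3 ≠ 0; then v_{j-1} := N · v_j for j = 3, …, 2.

Pick v_3 = (0, 1, 0, 0, 0)ᵀ.
Then v_2 = N · v_3 = (-3, 4, 8, 0, 0)ᵀ.
Then v_1 = N · v_2 = (-2, 4, 8, 0, 0)ᵀ.

Sanity check: (A − (-4)·I) v_1 = (0, 0, 0, 0, 0)ᵀ = 0. ✓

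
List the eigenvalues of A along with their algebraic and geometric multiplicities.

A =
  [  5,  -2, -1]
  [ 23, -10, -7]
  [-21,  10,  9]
λ = 0: alg = 2, geom = 1; λ = 4: alg = 1, geom = 1

Step 1 — factor the characteristic polynomial to read off the algebraic multiplicities:
  χ_A(x) = x^2*(x - 4)

Step 2 — compute geometric multiplicities via the rank-nullity identity g(λ) = n − rank(A − λI):
  rank(A − (0)·I) = 2, so dim ker(A − (0)·I) = n − 2 = 1
  rank(A − (4)·I) = 2, so dim ker(A − (4)·I) = n − 2 = 1

Summary:
  λ = 0: algebraic multiplicity = 2, geometric multiplicity = 1
  λ = 4: algebraic multiplicity = 1, geometric multiplicity = 1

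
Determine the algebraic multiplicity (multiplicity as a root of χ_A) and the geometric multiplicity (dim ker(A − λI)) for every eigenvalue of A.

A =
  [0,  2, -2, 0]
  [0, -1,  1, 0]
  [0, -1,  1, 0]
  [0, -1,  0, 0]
λ = 0: alg = 4, geom = 2

Step 1 — factor the characteristic polynomial to read off the algebraic multiplicities:
  χ_A(x) = x^4

Step 2 — compute geometric multiplicities via the rank-nullity identity g(λ) = n − rank(A − λI):
  rank(A − (0)·I) = 2, so dim ker(A − (0)·I) = n − 2 = 2

Summary:
  λ = 0: algebraic multiplicity = 4, geometric multiplicity = 2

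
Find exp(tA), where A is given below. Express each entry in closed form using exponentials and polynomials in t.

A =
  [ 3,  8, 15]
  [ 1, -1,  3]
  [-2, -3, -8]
e^{tA} =
  [3*t^2*exp(-2*t)/2 + 5*t*exp(-2*t) + exp(-2*t), 3*t^2*exp(-2*t)/2 + 8*t*exp(-2*t), 9*t^2*exp(-2*t)/2 + 15*t*exp(-2*t)]
  [t*exp(-2*t), t*exp(-2*t) + exp(-2*t), 3*t*exp(-2*t)]
  [-t^2*exp(-2*t)/2 - 2*t*exp(-2*t), -t^2*exp(-2*t)/2 - 3*t*exp(-2*t), -3*t^2*exp(-2*t)/2 - 6*t*exp(-2*t) + exp(-2*t)]

Strategy: write A = P · J · P⁻¹ where J is a Jordan canonical form, so e^{tA} = P · e^{tJ} · P⁻¹, and e^{tJ} can be computed block-by-block.

A has Jordan form
J =
  [-2,  1,  0]
  [ 0, -2,  1]
  [ 0,  0, -2]
(up to reordering of blocks).

Per-block formulas:
  For a 3×3 Jordan block J_3(-2): exp(t · J_3(-2)) = e^(-2t)·(I + t·N + (t^2/2)·N^2), where N is the 3×3 nilpotent shift.

After assembling e^{tJ} and conjugating by P, we get:

e^{tA} =
  [3*t^2*exp(-2*t)/2 + 5*t*exp(-2*t) + exp(-2*t), 3*t^2*exp(-2*t)/2 + 8*t*exp(-2*t), 9*t^2*exp(-2*t)/2 + 15*t*exp(-2*t)]
  [t*exp(-2*t), t*exp(-2*t) + exp(-2*t), 3*t*exp(-2*t)]
  [-t^2*exp(-2*t)/2 - 2*t*exp(-2*t), -t^2*exp(-2*t)/2 - 3*t*exp(-2*t), -3*t^2*exp(-2*t)/2 - 6*t*exp(-2*t) + exp(-2*t)]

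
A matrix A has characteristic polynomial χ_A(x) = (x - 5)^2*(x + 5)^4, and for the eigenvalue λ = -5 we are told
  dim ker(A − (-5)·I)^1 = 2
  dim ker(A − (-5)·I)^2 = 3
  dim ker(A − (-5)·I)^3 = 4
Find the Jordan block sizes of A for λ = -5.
Block sizes for λ = -5: [3, 1]

From the dimensions of kernels of powers, the number of Jordan blocks of size at least j is d_j − d_{j−1} where d_j = dim ker(N^j) (with d_0 = 0). Computing the differences gives [2, 1, 1].
The number of blocks of size exactly k is (#blocks of size ≥ k) − (#blocks of size ≥ k + 1), so the partition is: 1 block(s) of size 1, 1 block(s) of size 3.
In nonincreasing order the block sizes are [3, 1].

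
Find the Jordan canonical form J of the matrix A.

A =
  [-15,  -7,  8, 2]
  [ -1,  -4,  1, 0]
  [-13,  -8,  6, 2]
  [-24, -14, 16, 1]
J_3(-3) ⊕ J_1(-3)

The characteristic polynomial is
  det(x·I − A) = x^4 + 12*x^3 + 54*x^2 + 108*x + 81 = (x + 3)^4

Eigenvalues and multiplicities (the geometric multiplicity of λ is n − rank(A − λI), which equals the number of Jordan blocks for λ):
  λ = -3: algebraic multiplicity = 4, geometric multiplicity = 2

Determining the block sizes for each eigenvalue:
  λ = -3: with am = 4 and gm = 2, the partition is not yet determined (e.g. several partitions of 4 into 2 parts exist). Let N = A − (-3)·I. Computing rank(N^1) = 2, rank(N^2) = 1, rank(N^3) = 0; the number of blocks of size ≥ j is rank(N^{j−1}) − rank(N^j), giving [2, 1, 1]. So we have 1 block(s) of size 3, 1 block(s) of size 1 → block sizes [3, 1]

Assembling the blocks gives a Jordan form
J =
  [-3,  1,  0,  0]
  [ 0, -3,  1,  0]
  [ 0,  0, -3,  0]
  [ 0,  0,  0, -3]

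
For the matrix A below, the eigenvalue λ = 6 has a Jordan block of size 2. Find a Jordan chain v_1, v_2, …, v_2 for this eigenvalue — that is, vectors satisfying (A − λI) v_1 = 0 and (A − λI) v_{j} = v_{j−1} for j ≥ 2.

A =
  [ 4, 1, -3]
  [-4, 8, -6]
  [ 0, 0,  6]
A Jordan chain for λ = 6 of length 2:
v_1 = (-2, -4, 0)ᵀ
v_2 = (1, 0, 0)ᵀ

Let N = A − (6)·I. We want v_2 with N^2 v_2 = 0 but N^1 v_2 ≠ 0; then v_{j-1} := N · v_j for j = 2, …, 2.

Pick v_2 = (1, 0, 0)ᵀ.
Then v_1 = N · v_2 = (-2, -4, 0)ᵀ.

Sanity check: (A − (6)·I) v_1 = (0, 0, 0)ᵀ = 0. ✓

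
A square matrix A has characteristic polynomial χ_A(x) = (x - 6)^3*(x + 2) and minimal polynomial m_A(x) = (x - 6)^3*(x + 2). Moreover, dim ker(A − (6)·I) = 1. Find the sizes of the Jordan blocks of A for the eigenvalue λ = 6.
Block sizes for λ = 6: [3]

Step 1 — from the characteristic polynomial, algebraic multiplicity of λ = 6 is 3. From dim ker(A − (6)·I) = 1, there are exactly 1 Jordan blocks for λ = 6.
Step 2 — from the minimal polynomial, the factor (x − 6)^3 tells us the largest block for λ = 6 has size 3.
Step 3 — with total size 3, 1 blocks, and largest block 3, the block sizes (in nonincreasing order) are [3].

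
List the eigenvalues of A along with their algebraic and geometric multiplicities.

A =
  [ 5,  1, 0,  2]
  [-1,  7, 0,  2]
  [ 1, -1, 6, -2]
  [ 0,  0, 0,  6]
λ = 6: alg = 4, geom = 3

Step 1 — factor the characteristic polynomial to read off the algebraic multiplicities:
  χ_A(x) = (x - 6)^4

Step 2 — compute geometric multiplicities via the rank-nullity identity g(λ) = n − rank(A − λI):
  rank(A − (6)·I) = 1, so dim ker(A − (6)·I) = n − 1 = 3

Summary:
  λ = 6: algebraic multiplicity = 4, geometric multiplicity = 3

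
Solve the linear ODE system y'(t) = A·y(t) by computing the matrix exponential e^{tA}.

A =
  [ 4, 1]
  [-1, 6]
e^{tA} =
  [-t*exp(5*t) + exp(5*t), t*exp(5*t)]
  [-t*exp(5*t), t*exp(5*t) + exp(5*t)]

Strategy: write A = P · J · P⁻¹ where J is a Jordan canonical form, so e^{tA} = P · e^{tJ} · P⁻¹, and e^{tJ} can be computed block-by-block.

A has Jordan form
J =
  [5, 1]
  [0, 5]
(up to reordering of blocks).

Per-block formulas:
  For a 2×2 Jordan block J_2(5): exp(t · J_2(5)) = e^(5t)·(I + t·N), where N is the 2×2 nilpotent shift.

After assembling e^{tJ} and conjugating by P, we get:

e^{tA} =
  [-t*exp(5*t) + exp(5*t), t*exp(5*t)]
  [-t*exp(5*t), t*exp(5*t) + exp(5*t)]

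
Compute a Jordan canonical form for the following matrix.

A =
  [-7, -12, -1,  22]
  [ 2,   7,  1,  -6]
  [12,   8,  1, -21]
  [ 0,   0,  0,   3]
J_1(-5) ⊕ J_3(3)

The characteristic polynomial is
  det(x·I − A) = x^4 - 4*x^3 - 18*x^2 + 108*x - 135 = (x - 3)^3*(x + 5)

Eigenvalues and multiplicities (the geometric multiplicity of λ is n − rank(A − λI), which equals the number of Jordan blocks for λ):
  λ = -5: algebraic multiplicity = 1, geometric multiplicity = 1
  λ = 3: algebraic multiplicity = 3, geometric multiplicity = 1

Determining the block sizes for each eigenvalue:
  λ = -5: one block (gm = 1), so the single block has size am = 1 → block sizes [1]
  λ = 3: one block (gm = 1), so the single block has size am = 3 → block sizes [3]

Assembling the blocks gives a Jordan form
J =
  [-5, 0, 0, 0]
  [ 0, 3, 1, 0]
  [ 0, 0, 3, 1]
  [ 0, 0, 0, 3]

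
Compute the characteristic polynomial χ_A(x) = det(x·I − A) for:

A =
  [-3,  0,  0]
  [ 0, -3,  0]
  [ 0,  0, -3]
x^3 + 9*x^2 + 27*x + 27

Expanding det(x·I − A) (e.g. by cofactor expansion or by noting that A is similar to its Jordan form J, which has the same characteristic polynomial as A) gives
  χ_A(x) = x^3 + 9*x^2 + 27*x + 27
which factors as (x + 3)^3. The eigenvalues (with algebraic multiplicities) are λ = -3 with multiplicity 3.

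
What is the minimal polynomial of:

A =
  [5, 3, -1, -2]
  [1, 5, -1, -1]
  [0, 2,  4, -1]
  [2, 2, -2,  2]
x^2 - 8*x + 16

The characteristic polynomial is χ_A(x) = (x - 4)^4, so the eigenvalues are known. The minimal polynomial is
  m_A(x) = Π_λ (x − λ)^{k_λ}
where k_λ is the size of the *largest* Jordan block for λ (equivalently, the smallest k with (A − λI)^k v = 0 for every generalised eigenvector v of λ).

  λ = 4: largest Jordan block has size 2, contributing (x − 4)^2

So m_A(x) = (x - 4)^2 = x^2 - 8*x + 16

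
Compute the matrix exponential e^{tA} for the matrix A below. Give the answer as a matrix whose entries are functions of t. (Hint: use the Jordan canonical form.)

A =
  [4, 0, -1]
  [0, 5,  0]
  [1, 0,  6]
e^{tA} =
  [-t*exp(5*t) + exp(5*t), 0, -t*exp(5*t)]
  [0, exp(5*t), 0]
  [t*exp(5*t), 0, t*exp(5*t) + exp(5*t)]

Strategy: write A = P · J · P⁻¹ where J is a Jordan canonical form, so e^{tA} = P · e^{tJ} · P⁻¹, and e^{tJ} can be computed block-by-block.

A has Jordan form
J =
  [5, 1, 0]
  [0, 5, 0]
  [0, 0, 5]
(up to reordering of blocks).

Per-block formulas:
  For a 1×1 block at λ = 5: exp(t · [5]) = [e^(5t)].
  For a 2×2 Jordan block J_2(5): exp(t · J_2(5)) = e^(5t)·(I + t·N), where N is the 2×2 nilpotent shift.

After assembling e^{tJ} and conjugating by P, we get:

e^{tA} =
  [-t*exp(5*t) + exp(5*t), 0, -t*exp(5*t)]
  [0, exp(5*t), 0]
  [t*exp(5*t), 0, t*exp(5*t) + exp(5*t)]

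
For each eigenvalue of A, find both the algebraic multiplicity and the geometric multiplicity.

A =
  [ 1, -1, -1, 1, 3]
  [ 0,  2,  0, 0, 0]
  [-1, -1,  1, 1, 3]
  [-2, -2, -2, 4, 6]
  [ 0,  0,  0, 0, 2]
λ = 2: alg = 5, geom = 4

Step 1 — factor the characteristic polynomial to read off the algebraic multiplicities:
  χ_A(x) = (x - 2)^5

Step 2 — compute geometric multiplicities via the rank-nullity identity g(λ) = n − rank(A − λI):
  rank(A − (2)·I) = 1, so dim ker(A − (2)·I) = n − 1 = 4

Summary:
  λ = 2: algebraic multiplicity = 5, geometric multiplicity = 4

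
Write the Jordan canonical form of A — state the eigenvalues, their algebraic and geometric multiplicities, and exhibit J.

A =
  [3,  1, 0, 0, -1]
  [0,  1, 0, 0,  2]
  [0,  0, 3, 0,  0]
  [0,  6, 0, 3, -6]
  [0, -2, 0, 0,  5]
J_2(3) ⊕ J_1(3) ⊕ J_1(3) ⊕ J_1(3)

The characteristic polynomial is
  det(x·I − A) = x^5 - 15*x^4 + 90*x^3 - 270*x^2 + 405*x - 243 = (x - 3)^5

Eigenvalues and multiplicities (the geometric multiplicity of λ is n − rank(A − λI), which equals the number of Jordan blocks for λ):
  λ = 3: algebraic multiplicity = 5, geometric multiplicity = 4

Determining the block sizes for each eigenvalue:
  λ = 3: 4 blocks summing to 5 forces exactly one block of size 2 and the rest size 1 → block sizes [2, 1, 1, 1]

Assembling the blocks gives a Jordan form
J =
  [3, 1, 0, 0, 0]
  [0, 3, 0, 0, 0]
  [0, 0, 3, 0, 0]
  [0, 0, 0, 3, 0]
  [0, 0, 0, 0, 3]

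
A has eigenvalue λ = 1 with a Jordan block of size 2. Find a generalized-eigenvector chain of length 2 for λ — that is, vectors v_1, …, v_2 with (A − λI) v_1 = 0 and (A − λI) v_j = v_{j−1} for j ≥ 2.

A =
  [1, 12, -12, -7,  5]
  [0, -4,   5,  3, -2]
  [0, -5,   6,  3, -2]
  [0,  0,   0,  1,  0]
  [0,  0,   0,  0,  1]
A Jordan chain for λ = 1 of length 2:
v_1 = (12, -5, -5, 0, 0)ᵀ
v_2 = (0, 1, 0, 0, 0)ᵀ

Let N = A − (1)·I. We want v_2 with N^2 v_2 = 0 but N^1 v_2 ≠ 0; then v_{j-1} := N · v_j for j = 2, …, 2.

Pick v_2 = (0, 1, 0, 0, 0)ᵀ.
Then v_1 = N · v_2 = (12, -5, -5, 0, 0)ᵀ.

Sanity check: (A − (1)·I) v_1 = (0, 0, 0, 0, 0)ᵀ = 0. ✓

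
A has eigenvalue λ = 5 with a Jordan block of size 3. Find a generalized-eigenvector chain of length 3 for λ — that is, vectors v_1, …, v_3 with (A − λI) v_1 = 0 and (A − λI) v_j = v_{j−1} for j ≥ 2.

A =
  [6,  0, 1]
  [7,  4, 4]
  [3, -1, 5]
A Jordan chain for λ = 5 of length 3:
v_1 = (4, 12, -4)ᵀ
v_2 = (1, 7, 3)ᵀ
v_3 = (1, 0, 0)ᵀ

Let N = A − (5)·I. We want v_3 with N^3 v_3 = 0 but N^2 v_3 ≠ 0; then v_{j-1} := N · v_j for j = 3, …, 2.

Pick v_3 = (1, 0, 0)ᵀ.
Then v_2 = N · v_3 = (1, 7, 3)ᵀ.
Then v_1 = N · v_2 = (4, 12, -4)ᵀ.

Sanity check: (A − (5)·I) v_1 = (0, 0, 0)ᵀ = 0. ✓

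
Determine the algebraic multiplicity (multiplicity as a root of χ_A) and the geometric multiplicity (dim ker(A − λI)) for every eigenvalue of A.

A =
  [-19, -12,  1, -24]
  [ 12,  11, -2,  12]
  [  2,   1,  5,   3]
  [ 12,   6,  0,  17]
λ = -1: alg = 1, geom = 1; λ = 5: alg = 3, geom = 1

Step 1 — factor the characteristic polynomial to read off the algebraic multiplicities:
  χ_A(x) = (x - 5)^3*(x + 1)

Step 2 — compute geometric multiplicities via the rank-nullity identity g(λ) = n − rank(A − λI):
  rank(A − (-1)·I) = 3, so dim ker(A − (-1)·I) = n − 3 = 1
  rank(A − (5)·I) = 3, so dim ker(A − (5)·I) = n − 3 = 1

Summary:
  λ = -1: algebraic multiplicity = 1, geometric multiplicity = 1
  λ = 5: algebraic multiplicity = 3, geometric multiplicity = 1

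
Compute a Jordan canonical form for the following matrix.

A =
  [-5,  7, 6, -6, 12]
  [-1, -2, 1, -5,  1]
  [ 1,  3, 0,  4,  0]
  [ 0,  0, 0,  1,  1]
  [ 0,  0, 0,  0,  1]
J_2(-4) ⊕ J_3(1)

The characteristic polynomial is
  det(x·I − A) = x^5 + 5*x^4 - 5*x^3 - 25*x^2 + 40*x - 16 = (x - 1)^3*(x + 4)^2

Eigenvalues and multiplicities (the geometric multiplicity of λ is n − rank(A − λI), which equals the number of Jordan blocks for λ):
  λ = -4: algebraic multiplicity = 2, geometric multiplicity = 1
  λ = 1: algebraic multiplicity = 3, geometric multiplicity = 1

Determining the block sizes for each eigenvalue:
  λ = -4: one block (gm = 1), so the single block has size am = 2 → block sizes [2]
  λ = 1: one block (gm = 1), so the single block has size am = 3 → block sizes [3]

Assembling the blocks gives a Jordan form
J =
  [-4,  1, 0, 0, 0]
  [ 0, -4, 0, 0, 0]
  [ 0,  0, 1, 1, 0]
  [ 0,  0, 0, 1, 1]
  [ 0,  0, 0, 0, 1]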